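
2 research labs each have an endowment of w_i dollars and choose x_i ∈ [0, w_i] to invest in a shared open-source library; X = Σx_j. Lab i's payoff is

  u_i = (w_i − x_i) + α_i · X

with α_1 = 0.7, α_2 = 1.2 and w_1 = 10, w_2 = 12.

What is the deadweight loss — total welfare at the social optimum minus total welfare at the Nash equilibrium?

∂u_i/∂x_i = α_i − 1, so lab i contributes w_i if α_i > 1, else 0.
α_i > 1 for i ∈ {2}; NE contributions (0, 12), X = 12.
W^NE = Σw_i − X^NE + (Σα_i)·X^NE = 22 + 0.9·12 = 32.8.
Planner: ∂(Σu_j)/∂x_i = Σα_j − 1 = 0.9 > 0, so everyone contributes w_i; X^SO = 22, W^SO = 22 + 0.9·22 = 41.8.
Deadweight loss = 9.

9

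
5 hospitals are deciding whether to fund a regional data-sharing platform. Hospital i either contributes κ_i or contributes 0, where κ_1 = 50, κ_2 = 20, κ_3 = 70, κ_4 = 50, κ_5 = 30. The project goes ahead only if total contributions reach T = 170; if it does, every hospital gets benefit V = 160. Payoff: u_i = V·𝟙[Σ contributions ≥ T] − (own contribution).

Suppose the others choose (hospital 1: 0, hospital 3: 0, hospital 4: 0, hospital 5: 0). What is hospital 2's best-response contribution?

0

Others' total = 0. Even contributing 20 gives 20 < 170: no benefit either way.
Best response: 0.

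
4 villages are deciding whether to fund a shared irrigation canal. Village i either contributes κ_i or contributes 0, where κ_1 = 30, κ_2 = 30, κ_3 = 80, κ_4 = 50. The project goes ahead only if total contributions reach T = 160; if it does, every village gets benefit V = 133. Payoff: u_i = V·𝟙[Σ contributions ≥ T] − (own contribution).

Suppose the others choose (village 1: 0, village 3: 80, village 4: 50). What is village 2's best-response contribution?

30

Others' total = 130. Contributing 30 brings total to 160 ≥ 160: gain V − κ_2 = 103.
Best response: 30.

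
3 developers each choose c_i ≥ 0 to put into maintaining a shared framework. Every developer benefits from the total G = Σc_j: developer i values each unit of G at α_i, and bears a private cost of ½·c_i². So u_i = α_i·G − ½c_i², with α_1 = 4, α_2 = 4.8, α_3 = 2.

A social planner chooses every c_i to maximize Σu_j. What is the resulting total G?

32.4

Planner FOC: ∂(Σu_j)/∂c_i = (Σα_j) − c_i = 0, so c_i^SO = Σα_j = 10.8 for every i; G^SO = 32.4.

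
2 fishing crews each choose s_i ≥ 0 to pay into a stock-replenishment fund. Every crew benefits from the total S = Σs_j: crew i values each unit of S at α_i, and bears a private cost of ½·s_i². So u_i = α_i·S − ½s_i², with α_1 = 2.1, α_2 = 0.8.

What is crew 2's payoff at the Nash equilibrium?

2

Crew i's FOC: ∂u_i/∂s_i = α_i − s_i = 0, so s_i* = α_i.
NE contributions = (2.1, 0.8); S = 2.9.
u_2 = α_2·S − ½·(s_2)² = 0.8·2.9 − ½·0.8² = 2.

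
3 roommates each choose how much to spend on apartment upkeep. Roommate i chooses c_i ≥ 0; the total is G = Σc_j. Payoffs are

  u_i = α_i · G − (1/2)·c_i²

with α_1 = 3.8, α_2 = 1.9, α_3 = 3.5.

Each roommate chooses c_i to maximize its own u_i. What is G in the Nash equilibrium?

Roommate i's FOC: ∂u_i/∂c_i = α_i − c_i = 0, so c_i* = α_i.
NE contributions = (3.8, 1.9, 3.5); G = 9.2.

9.2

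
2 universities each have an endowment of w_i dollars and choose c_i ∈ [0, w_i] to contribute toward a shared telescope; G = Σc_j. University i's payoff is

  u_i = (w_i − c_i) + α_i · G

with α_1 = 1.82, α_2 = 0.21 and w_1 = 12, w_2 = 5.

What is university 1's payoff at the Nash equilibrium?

21.84

∂u_i/∂c_i = α_i − 1, so university i contributes w_i if α_i > 1, else 0.
α_i > 1 for i ∈ {1}; NE contributions (12, 0), G = 12.
u_1 = (12 − 12) + 1.82·12 = 21.84.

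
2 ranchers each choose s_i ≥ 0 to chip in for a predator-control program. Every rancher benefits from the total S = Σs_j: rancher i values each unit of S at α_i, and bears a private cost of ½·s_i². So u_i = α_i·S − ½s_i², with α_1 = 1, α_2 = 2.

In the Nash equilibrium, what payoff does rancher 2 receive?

Rancher i's FOC: ∂u_i/∂s_i = α_i − s_i = 0, so s_i* = α_i.
NE contributions = (1, 2); S = 3.
u_2 = α_2·S − ½·(s_2)² = 2·3 − ½·2² = 4.

4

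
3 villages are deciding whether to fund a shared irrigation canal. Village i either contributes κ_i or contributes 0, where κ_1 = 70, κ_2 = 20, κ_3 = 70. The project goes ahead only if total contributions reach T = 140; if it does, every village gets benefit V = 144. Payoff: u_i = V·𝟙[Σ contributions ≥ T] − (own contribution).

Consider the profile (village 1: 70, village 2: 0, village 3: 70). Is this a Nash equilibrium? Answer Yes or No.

Total = 140 ≥ 140: provided.
Village 1 (pledges 70, payoff 74): dropping to 0 → total 70, payoff 0. No gain.
Village 2 (pledges 0, payoff 144): pledging 20 → total 160, payoff 124. No gain.
Village 3 (pledges 70, payoff 74): dropping to 0 → total 70, payoff 0. No gain.

Yes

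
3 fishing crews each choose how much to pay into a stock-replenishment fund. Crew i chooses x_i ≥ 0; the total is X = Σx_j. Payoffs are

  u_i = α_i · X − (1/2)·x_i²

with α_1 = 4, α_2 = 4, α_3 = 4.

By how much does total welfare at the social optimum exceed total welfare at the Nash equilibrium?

96

Crew i's FOC: ∂u_i/∂x_i = α_i − x_i = 0, so x_i* = α_i.
NE contributions = (4, 4, 4); X = 12.
W^NE = (Σα)·X − ½Σα_i² = 12² − ½·48 = 120.
Planner sets x_i = Σα_j = 12 for every i, so X^SO = 3·12 = 36.
W^SO = (Σα)·X^SO − ½·3·(Σα)² = (3/2)·12² = 216.
Deadweight loss = W^SO − W^NE = 96.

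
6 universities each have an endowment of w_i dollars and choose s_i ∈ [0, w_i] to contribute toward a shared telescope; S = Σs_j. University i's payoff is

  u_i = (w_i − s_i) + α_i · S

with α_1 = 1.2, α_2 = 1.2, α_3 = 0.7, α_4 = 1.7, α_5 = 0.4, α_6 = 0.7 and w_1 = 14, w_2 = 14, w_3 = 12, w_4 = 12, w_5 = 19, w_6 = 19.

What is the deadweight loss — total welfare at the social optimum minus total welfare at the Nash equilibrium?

245

∂u_i/∂s_i = α_i − 1, so university i contributes w_i if α_i > 1, else 0.
α_i > 1 for i ∈ {1, 2, 4}; NE contributions (14, 14, 0, 12, 0, 0), S = 40.
W^NE = Σw_i − S^NE + (Σα_i)·S^NE = 90 + 4.9·40 = 286.
Planner: ∂(Σu_j)/∂s_i = Σα_j − 1 = 4.9 > 0, so everyone contributes w_i; S^SO = 90, W^SO = 90 + 4.9·90 = 531.
Deadweight loss = 245.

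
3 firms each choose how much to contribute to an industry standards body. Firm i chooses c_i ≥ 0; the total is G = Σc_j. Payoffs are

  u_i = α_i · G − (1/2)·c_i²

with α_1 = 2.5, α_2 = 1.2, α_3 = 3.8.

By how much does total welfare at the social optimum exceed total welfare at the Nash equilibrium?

Firm i's FOC: ∂u_i/∂c_i = α_i − c_i = 0, so c_i* = α_i.
NE contributions = (2.5, 1.2, 3.8); G = 7.5.
W^NE = (Σα)·G − ½Σα_i² = 7.5² − ½·22.13 = 45.185.
Planner sets c_i = Σα_j = 7.5 for every i, so G^SO = 3·7.5 = 22.5.
W^SO = (Σα)·G^SO − ½·3·(Σα)² = (3/2)·7.5² = 84.375.
Deadweight loss = W^SO − W^NE = 39.19.

39.19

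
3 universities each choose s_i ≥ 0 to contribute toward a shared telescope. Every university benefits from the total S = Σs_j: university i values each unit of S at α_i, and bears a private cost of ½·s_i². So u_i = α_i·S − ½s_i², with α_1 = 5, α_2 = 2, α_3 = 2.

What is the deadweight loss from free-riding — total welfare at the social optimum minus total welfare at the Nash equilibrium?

57

University i's FOC: ∂u_i/∂s_i = α_i − s_i = 0, so s_i* = α_i.
NE contributions = (5, 2, 2); S = 9.
W^NE = (Σα)·S − ½Σα_i² = 9² − ½·33 = 64.5.
Planner sets s_i = Σα_j = 9 for every i, so S^SO = 3·9 = 27.
W^SO = (Σα)·S^SO − ½·3·(Σα)² = (3/2)·9² = 121.5.
Deadweight loss = W^SO − W^NE = 57.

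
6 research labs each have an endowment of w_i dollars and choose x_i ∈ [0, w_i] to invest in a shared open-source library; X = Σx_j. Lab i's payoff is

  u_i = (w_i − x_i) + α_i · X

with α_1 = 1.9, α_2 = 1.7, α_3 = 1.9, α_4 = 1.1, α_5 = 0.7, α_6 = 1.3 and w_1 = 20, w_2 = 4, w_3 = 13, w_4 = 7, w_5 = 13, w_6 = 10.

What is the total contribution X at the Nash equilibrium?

54

∂u_i/∂x_i = α_i − 1, so lab i contributes w_i if α_i > 1, else 0.
α_i > 1 for i ∈ {1, 2, 3, 4, 6}; NE contributions (20, 4, 13, 7, 0, 10), X = 54.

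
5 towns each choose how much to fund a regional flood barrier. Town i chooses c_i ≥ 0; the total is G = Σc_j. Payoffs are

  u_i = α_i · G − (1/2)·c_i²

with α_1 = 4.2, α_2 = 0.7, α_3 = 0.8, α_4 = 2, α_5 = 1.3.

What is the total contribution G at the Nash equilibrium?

9

Town i's FOC: ∂u_i/∂c_i = α_i − c_i = 0, so c_i* = α_i.
NE contributions = (4.2, 0.7, 0.8, 2, 1.3); G = 9.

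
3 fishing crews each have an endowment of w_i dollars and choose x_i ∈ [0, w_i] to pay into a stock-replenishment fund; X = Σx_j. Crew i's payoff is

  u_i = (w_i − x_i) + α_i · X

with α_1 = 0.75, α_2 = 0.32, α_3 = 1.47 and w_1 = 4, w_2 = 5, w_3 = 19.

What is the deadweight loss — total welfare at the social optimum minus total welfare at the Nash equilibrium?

13.86

∂u_i/∂x_i = α_i − 1, so crew i contributes w_i if α_i > 1, else 0.
α_i > 1 for i ∈ {3}; NE contributions (0, 0, 19), X = 19.
W^NE = Σw_i − X^NE + (Σα_i)·X^NE = 28 + 1.54·19 = 57.26.
Planner: ∂(Σu_j)/∂x_i = Σα_j − 1 = 1.54 > 0, so everyone contributes w_i; X^SO = 28, W^SO = 28 + 1.54·28 = 71.12.
Deadweight loss = 13.86.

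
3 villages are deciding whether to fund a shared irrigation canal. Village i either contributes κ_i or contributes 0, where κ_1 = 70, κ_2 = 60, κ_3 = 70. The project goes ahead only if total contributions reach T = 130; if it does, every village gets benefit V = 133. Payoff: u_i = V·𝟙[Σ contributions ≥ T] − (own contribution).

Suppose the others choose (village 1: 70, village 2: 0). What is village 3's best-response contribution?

Others' total = 70. Contributing 70 brings total to 140 ≥ 130: gain V − κ_3 = 63.
Best response: 70.

70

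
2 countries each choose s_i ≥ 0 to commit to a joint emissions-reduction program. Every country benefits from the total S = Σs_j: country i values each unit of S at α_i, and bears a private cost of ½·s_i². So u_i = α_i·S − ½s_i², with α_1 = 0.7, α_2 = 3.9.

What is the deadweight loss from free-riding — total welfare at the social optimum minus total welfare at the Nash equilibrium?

7.85

Country i's FOC: ∂u_i/∂s_i = α_i − s_i = 0, so s_i* = α_i.
NE contributions = (0.7, 3.9); S = 4.6.
W^NE = (Σα)·S − ½Σα_i² = 4.6² − ½·15.7 = 13.31.
Planner sets s_i = Σα_j = 4.6 for every i, so S^SO = 2·4.6 = 9.2.
W^SO = (Σα)·S^SO − ½·2·(Σα)² = (2/2)·4.6² = 21.16.
Deadweight loss = W^SO − W^NE = 7.85.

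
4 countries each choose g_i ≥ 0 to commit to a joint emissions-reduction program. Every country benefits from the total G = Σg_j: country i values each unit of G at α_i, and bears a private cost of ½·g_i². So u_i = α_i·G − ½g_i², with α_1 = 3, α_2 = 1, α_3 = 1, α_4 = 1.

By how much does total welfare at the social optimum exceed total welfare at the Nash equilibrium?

42

Country i's FOC: ∂u_i/∂g_i = α_i − g_i = 0, so g_i* = α_i.
NE contributions = (3, 1, 1, 1); G = 6.
W^NE = (Σα)·G − ½Σα_i² = 6² − ½·12 = 30.
Planner sets g_i = Σα_j = 6 for every i, so G^SO = 4·6 = 24.
W^SO = (Σα)·G^SO − ½·4·(Σα)² = (4/2)·6² = 72.
Deadweight loss = W^SO − W^NE = 42.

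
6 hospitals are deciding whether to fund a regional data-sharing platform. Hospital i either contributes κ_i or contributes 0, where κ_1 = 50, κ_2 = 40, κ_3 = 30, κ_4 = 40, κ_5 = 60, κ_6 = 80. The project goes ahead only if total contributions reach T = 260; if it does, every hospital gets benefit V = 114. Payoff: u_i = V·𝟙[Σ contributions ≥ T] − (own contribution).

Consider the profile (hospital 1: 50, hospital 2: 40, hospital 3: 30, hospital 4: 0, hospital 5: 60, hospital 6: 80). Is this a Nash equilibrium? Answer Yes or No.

Total = 260 ≥ 260: provided.
Hospital 1 (pledges 50, payoff 64): dropping to 0 → total 210, payoff 0. No gain.
Hospital 2 (pledges 40, payoff 74): dropping to 0 → total 220, payoff 0. No gain.
Hospital 3 (pledges 30, payoff 84): dropping to 0 → total 230, payoff 0. No gain.
Hospital 4 (pledges 0, payoff 114): pledging 40 → total 300, payoff 74. No gain.
Hospital 5 (pledges 60, payoff 54): dropping to 0 → total 200, payoff 0. No gain.
Hospital 6 (pledges 80, payoff 34): dropping to 0 → total 180, payoff 0. No gain.

Yes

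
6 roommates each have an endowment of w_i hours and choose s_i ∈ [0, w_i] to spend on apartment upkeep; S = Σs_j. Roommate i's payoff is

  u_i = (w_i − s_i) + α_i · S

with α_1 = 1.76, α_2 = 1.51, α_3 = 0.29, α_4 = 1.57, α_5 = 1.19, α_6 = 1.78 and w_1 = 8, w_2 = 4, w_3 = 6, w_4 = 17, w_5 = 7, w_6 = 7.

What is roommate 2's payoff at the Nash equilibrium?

64.93

∂u_i/∂s_i = α_i − 1, so roommate i contributes w_i if α_i > 1, else 0.
α_i > 1 for i ∈ {1, 2, 4, 5, 6}; NE contributions (8, 4, 0, 17, 7, 7), S = 43.
u_2 = (4 − 4) + 1.51·43 = 64.93.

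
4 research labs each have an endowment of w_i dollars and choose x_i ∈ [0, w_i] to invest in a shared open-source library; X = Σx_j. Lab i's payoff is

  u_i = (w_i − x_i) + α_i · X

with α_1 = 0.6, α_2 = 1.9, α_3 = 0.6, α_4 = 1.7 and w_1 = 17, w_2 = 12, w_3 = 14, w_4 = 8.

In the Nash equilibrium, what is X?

∂u_i/∂x_i = α_i − 1, so lab i contributes w_i if α_i > 1, else 0.
α_i > 1 for i ∈ {2, 4}; NE contributions (0, 12, 0, 8), X = 20.

20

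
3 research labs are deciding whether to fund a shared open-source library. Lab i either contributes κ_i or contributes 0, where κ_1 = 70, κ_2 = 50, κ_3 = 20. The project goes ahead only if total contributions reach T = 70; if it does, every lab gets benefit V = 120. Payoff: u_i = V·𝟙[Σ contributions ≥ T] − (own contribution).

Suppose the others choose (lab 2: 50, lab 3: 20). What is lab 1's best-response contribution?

Others' total = 70 ≥ 70; contributing adds cost 70 for no extra benefit.
Best response: 0.

0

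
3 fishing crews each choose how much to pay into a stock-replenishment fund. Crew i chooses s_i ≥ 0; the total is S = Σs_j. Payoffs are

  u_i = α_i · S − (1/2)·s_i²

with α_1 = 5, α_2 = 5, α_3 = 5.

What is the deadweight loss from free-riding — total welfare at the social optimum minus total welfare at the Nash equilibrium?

Crew i's FOC: ∂u_i/∂s_i = α_i − s_i = 0, so s_i* = α_i.
NE contributions = (5, 5, 5); S = 15.
W^NE = (Σα)·S − ½Σα_i² = 15² − ½·75 = 187.5.
Planner sets s_i = Σα_j = 15 for every i, so S^SO = 3·15 = 45.
W^SO = (Σα)·S^SO − ½·3·(Σα)² = (3/2)·15² = 337.5.
Deadweight loss = W^SO − W^NE = 150.

150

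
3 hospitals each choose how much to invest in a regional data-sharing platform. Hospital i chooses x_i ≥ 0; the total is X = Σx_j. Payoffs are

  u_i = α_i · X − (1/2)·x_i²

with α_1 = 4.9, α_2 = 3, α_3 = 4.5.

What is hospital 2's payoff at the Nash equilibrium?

32.7

Hospital i's FOC: ∂u_i/∂x_i = α_i − x_i = 0, so x_i* = α_i.
NE contributions = (4.9, 3, 4.5); X = 12.4.
u_2 = α_2·X − ½·(x_2)² = 3·12.4 − ½·3² = 32.7.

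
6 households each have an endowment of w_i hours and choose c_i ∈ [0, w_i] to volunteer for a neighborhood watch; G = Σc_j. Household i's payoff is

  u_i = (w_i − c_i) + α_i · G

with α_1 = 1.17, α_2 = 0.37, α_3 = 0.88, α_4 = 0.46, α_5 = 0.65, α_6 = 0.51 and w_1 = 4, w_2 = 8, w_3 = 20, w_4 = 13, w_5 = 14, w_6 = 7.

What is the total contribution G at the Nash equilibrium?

4

∂u_i/∂c_i = α_i − 1, so household i contributes w_i if α_i > 1, else 0.
α_i > 1 for i ∈ {1}; NE contributions (4, 0, 0, 0, 0, 0), G = 4.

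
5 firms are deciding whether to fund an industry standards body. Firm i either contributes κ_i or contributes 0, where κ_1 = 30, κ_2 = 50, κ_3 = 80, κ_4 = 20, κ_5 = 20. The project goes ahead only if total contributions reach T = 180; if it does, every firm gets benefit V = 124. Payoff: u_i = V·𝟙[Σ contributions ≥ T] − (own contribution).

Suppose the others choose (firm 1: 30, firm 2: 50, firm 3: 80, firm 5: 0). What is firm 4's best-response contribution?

20

Others' total = 160. Contributing 20 brings total to 180 ≥ 180: gain V − κ_4 = 104.
Best response: 20.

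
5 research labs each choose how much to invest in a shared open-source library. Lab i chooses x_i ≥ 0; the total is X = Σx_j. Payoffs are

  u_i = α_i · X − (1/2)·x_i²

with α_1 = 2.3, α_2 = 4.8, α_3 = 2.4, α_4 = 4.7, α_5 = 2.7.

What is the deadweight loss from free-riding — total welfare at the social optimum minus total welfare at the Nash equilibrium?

Lab i's FOC: ∂u_i/∂x_i = α_i − x_i = 0, so x_i* = α_i.
NE contributions = (2.3, 4.8, 2.4, 4.7, 2.7); X = 16.9.
W^NE = (Σα)·X − ½Σα_i² = 16.9² − ½·63.47 = 253.875.
Planner sets x_i = Σα_j = 16.9 for every i, so X^SO = 5·16.9 = 84.5.
W^SO = (Σα)·X^SO − ½·5·(Σα)² = (5/2)·16.9² = 714.025.
Deadweight loss = W^SO − W^NE = 460.15.

460.15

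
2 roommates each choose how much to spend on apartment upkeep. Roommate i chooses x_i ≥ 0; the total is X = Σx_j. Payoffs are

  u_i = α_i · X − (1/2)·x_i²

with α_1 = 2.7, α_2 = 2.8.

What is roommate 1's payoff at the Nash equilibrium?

11.205

Roommate i's FOC: ∂u_i/∂x_i = α_i − x_i = 0, so x_i* = α_i.
NE contributions = (2.7, 2.8); X = 5.5.
u_1 = α_1·X − ½·(x_1)² = 2.7·5.5 − ½·2.7² = 11.205.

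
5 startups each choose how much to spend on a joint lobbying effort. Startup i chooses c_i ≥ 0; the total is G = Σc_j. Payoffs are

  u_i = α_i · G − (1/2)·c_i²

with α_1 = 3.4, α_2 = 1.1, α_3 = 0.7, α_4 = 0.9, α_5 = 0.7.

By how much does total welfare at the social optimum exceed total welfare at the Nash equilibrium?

Startup i's FOC: ∂u_i/∂c_i = α_i − c_i = 0, so c_i* = α_i.
NE contributions = (3.4, 1.1, 0.7, 0.9, 0.7); G = 6.8.
W^NE = (Σα)·G − ½Σα_i² = 6.8² − ½·14.56 = 38.96.
Planner sets c_i = Σα_j = 6.8 for every i, so G^SO = 5·6.8 = 34.
W^SO = (Σα)·G^SO − ½·5·(Σα)² = (5/2)·6.8² = 115.6.
Deadweight loss = W^SO − W^NE = 76.64.

76.64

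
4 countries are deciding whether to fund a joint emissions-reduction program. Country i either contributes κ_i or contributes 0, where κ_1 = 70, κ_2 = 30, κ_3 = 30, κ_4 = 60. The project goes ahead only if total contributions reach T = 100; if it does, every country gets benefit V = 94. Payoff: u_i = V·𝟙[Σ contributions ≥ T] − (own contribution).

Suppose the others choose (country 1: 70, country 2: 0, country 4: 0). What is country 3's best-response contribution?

Others' total = 70. Contributing 30 brings total to 100 ≥ 100: gain V − κ_3 = 64.
Best response: 30.

30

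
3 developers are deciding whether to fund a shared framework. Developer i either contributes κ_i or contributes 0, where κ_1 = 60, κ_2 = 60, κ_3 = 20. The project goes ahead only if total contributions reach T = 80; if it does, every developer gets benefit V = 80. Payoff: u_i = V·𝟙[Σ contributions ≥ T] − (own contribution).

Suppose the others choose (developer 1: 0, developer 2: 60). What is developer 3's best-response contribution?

Others' total = 60. Contributing 20 brings total to 80 ≥ 80: gain V − κ_3 = 60.
Best response: 20.

20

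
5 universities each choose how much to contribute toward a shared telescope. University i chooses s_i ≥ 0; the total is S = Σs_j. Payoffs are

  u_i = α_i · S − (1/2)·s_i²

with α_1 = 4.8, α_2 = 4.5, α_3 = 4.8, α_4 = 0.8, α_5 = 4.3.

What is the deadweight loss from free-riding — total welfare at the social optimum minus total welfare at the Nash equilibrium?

595.69

University i's FOC: ∂u_i/∂s_i = α_i − s_i = 0, so s_i* = α_i.
NE contributions = (4.8, 4.5, 4.8, 0.8, 4.3); S = 19.2.
W^NE = (Σα)·S − ½Σα_i² = 19.2² − ½·85.46 = 325.91.
Planner sets s_i = Σα_j = 19.2 for every i, so S^SO = 5·19.2 = 96.
W^SO = (Σα)·S^SO − ½·5·(Σα)² = (5/2)·19.2² = 921.6.
Deadweight loss = W^SO − W^NE = 595.69.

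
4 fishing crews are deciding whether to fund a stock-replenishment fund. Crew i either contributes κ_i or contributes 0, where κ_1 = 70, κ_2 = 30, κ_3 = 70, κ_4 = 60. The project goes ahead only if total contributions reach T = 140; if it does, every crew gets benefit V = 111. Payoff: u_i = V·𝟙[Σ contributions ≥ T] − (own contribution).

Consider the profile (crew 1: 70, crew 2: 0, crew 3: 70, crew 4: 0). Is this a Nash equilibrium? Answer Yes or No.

Total = 140 ≥ 140: provided.
Crew 1 (pledges 70, payoff 41): dropping to 0 → total 70, payoff 0. No gain.
Crew 2 (pledges 0, payoff 111): pledging 30 → total 170, payoff 81. No gain.
Crew 3 (pledges 70, payoff 41): dropping to 0 → total 70, payoff 0. No gain.
Crew 4 (pledges 0, payoff 111): pledging 60 → total 200, payoff 51. No gain.

Yes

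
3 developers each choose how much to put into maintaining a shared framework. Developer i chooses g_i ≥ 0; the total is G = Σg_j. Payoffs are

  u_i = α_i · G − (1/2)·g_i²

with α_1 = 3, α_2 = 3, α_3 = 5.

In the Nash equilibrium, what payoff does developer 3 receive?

42.5

Developer i's FOC: ∂u_i/∂g_i = α_i − g_i = 0, so g_i* = α_i.
NE contributions = (3, 3, 5); G = 11.
u_3 = α_3·G − ½·(g_3)² = 5·11 − ½·5² = 42.5.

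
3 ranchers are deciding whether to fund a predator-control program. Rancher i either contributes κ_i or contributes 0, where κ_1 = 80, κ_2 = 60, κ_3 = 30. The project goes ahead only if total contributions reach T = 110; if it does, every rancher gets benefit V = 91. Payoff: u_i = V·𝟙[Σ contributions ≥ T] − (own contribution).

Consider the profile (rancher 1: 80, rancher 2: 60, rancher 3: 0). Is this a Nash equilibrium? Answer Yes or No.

Total = 140 ≥ 110: provided.
Rancher 1 (pledges 80, payoff 11): dropping to 0 → total 60, payoff 0. No gain.
Rancher 2 (pledges 60, payoff 31): dropping to 0 → total 80, payoff 0. No gain.
Rancher 3 (pledges 0, payoff 91): pledging 30 → total 170, payoff 61. No gain.

Yes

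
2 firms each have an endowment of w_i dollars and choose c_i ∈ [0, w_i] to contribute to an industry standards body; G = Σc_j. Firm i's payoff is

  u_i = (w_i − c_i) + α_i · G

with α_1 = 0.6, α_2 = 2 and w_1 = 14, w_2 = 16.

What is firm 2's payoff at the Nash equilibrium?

∂u_i/∂c_i = α_i − 1, so firm i contributes w_i if α_i > 1, else 0.
α_i > 1 for i ∈ {2}; NE contributions (0, 16), G = 16.
u_2 = (16 − 16) + 2·16 = 32.

32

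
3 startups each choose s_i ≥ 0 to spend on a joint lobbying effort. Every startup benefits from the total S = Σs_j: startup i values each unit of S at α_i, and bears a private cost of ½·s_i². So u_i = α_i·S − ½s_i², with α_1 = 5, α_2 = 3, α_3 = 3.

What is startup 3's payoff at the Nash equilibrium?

28.5

Startup i's FOC: ∂u_i/∂s_i = α_i − s_i = 0, so s_i* = α_i.
NE contributions = (5, 3, 3); S = 11.
u_3 = α_3·S − ½·(s_3)² = 3·11 − ½·3² = 28.5.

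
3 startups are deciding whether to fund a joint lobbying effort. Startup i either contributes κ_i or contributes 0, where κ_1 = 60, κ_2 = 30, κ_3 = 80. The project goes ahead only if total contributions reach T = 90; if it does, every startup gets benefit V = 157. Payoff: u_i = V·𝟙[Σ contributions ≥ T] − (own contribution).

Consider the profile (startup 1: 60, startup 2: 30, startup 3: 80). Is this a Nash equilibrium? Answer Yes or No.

Total = 170 ≥ 90: provided.
Startup 1 (pledges 60, payoff 97): dropping to 0 → total 110, payoff 157. Profitable deviation.

No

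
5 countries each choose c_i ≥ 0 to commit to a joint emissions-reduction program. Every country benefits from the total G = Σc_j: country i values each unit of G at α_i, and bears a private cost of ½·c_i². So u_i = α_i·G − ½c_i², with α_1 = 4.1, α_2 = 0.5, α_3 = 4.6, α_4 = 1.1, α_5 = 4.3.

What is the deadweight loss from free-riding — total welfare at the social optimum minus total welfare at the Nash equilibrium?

348.7

Country i's FOC: ∂u_i/∂c_i = α_i − c_i = 0, so c_i* = α_i.
NE contributions = (4.1, 0.5, 4.6, 1.1, 4.3); G = 14.6.
W^NE = (Σα)·G − ½Σα_i² = 14.6² − ½·57.92 = 184.2.
Planner sets c_i = Σα_j = 14.6 for every i, so G^SO = 5·14.6 = 73.
W^SO = (Σα)·G^SO − ½·5·(Σα)² = (5/2)·14.6² = 532.9.
Deadweight loss = W^SO − W^NE = 348.7.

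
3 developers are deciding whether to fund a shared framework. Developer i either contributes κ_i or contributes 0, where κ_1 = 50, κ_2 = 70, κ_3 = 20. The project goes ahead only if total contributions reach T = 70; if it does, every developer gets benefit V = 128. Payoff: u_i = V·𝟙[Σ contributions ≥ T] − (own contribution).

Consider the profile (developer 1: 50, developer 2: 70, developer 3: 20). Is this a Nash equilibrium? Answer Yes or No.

No

Total = 140 ≥ 70: provided.
Developer 1 (pledges 50, payoff 78): dropping to 0 → total 90, payoff 128. Profitable deviation.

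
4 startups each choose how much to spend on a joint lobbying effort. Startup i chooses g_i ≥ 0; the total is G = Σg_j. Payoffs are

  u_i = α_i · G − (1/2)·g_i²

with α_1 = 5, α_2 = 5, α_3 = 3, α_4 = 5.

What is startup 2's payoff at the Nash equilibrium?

77.5

Startup i's FOC: ∂u_i/∂g_i = α_i − g_i = 0, so g_i* = α_i.
NE contributions = (5, 5, 3, 5); G = 18.
u_2 = α_2·G − ½·(g_2)² = 5·18 − ½·5² = 77.5.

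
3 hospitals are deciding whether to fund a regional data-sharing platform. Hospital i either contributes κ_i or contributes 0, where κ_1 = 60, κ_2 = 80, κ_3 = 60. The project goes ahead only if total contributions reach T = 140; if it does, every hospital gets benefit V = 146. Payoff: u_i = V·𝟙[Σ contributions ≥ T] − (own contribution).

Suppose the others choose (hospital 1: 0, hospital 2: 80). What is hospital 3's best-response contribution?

60

Others' total = 80. Contributing 60 brings total to 140 ≥ 140: gain V − κ_3 = 86.
Best response: 60.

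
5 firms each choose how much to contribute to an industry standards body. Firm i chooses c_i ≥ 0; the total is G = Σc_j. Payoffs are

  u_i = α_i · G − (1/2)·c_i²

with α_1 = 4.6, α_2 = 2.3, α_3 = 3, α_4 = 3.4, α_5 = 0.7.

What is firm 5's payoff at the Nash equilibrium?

Firm i's FOC: ∂u_i/∂c_i = α_i − c_i = 0, so c_i* = α_i.
NE contributions = (4.6, 2.3, 3, 3.4, 0.7); G = 14.
u_5 = α_5·G − ½·(c_5)² = 0.7·14 − ½·0.7² = 9.555.

9.555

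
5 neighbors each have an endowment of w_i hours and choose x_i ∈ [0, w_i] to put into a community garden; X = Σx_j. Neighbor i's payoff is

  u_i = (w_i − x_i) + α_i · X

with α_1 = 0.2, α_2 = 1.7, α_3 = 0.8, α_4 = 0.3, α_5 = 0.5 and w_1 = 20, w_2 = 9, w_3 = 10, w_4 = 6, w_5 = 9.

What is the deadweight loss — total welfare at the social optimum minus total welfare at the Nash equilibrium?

∂u_i/∂x_i = α_i − 1, so neighbor i contributes w_i if α_i > 1, else 0.
α_i > 1 for i ∈ {2}; NE contributions (0, 9, 0, 0, 0), X = 9.
W^NE = Σw_i − X^NE + (Σα_i)·X^NE = 54 + 2.5·9 = 76.5.
Planner: ∂(Σu_j)/∂x_i = Σα_j − 1 = 2.5 > 0, so everyone contributes w_i; X^SO = 54, W^SO = 54 + 2.5·54 = 189.
Deadweight loss = 112.5.

112.5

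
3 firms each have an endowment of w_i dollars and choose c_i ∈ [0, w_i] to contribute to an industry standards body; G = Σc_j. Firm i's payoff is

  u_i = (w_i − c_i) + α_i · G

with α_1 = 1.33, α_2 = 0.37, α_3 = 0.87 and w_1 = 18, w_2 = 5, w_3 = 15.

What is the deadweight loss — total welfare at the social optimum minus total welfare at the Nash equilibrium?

∂u_i/∂c_i = α_i − 1, so firm i contributes w_i if α_i > 1, else 0.
α_i > 1 for i ∈ {1}; NE contributions (18, 0, 0), G = 18.
W^NE = Σw_i − G^NE + (Σα_i)·G^NE = 38 + 1.57·18 = 66.26.
Planner: ∂(Σu_j)/∂c_i = Σα_j − 1 = 1.57 > 0, so everyone contributes w_i; G^SO = 38, W^SO = 38 + 1.57·38 = 97.66.
Deadweight loss = 31.4.

31.4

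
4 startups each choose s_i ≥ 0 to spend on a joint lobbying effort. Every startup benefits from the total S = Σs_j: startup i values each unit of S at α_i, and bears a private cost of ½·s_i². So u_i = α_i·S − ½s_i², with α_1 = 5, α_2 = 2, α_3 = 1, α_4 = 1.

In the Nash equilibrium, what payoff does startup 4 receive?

8.5

Startup i's FOC: ∂u_i/∂s_i = α_i − s_i = 0, so s_i* = α_i.
NE contributions = (5, 2, 1, 1); S = 9.
u_4 = α_4·S − ½·(s_4)² = 1·9 − ½·1² = 8.5.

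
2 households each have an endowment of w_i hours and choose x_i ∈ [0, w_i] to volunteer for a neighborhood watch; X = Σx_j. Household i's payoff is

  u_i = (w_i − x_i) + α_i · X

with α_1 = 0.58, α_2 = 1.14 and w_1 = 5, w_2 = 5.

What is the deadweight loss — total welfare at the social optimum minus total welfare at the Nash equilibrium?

∂u_i/∂x_i = α_i − 1, so household i contributes w_i if α_i > 1, else 0.
α_i > 1 for i ∈ {2}; NE contributions (0, 5), X = 5.
W^NE = Σw_i − X^NE + (Σα_i)·X^NE = 10 + 0.72·5 = 13.6.
Planner: ∂(Σu_j)/∂x_i = Σα_j − 1 = 0.72 > 0, so everyone contributes w_i; X^SO = 10, W^SO = 10 + 0.72·10 = 17.2.
Deadweight loss = 3.6.

3.6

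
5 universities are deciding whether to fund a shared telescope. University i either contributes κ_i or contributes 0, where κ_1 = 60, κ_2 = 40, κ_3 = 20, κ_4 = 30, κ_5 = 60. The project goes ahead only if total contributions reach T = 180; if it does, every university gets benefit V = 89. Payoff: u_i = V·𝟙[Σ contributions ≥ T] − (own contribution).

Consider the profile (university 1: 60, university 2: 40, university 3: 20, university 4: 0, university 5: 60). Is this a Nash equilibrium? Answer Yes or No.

Total = 180 ≥ 180: provided.
University 1 (pledges 60, payoff 29): dropping to 0 → total 120, payoff 0. No gain.
University 2 (pledges 40, payoff 49): dropping to 0 → total 140, payoff 0. No gain.
University 3 (pledges 20, payoff 69): dropping to 0 → total 160, payoff 0. No gain.
University 4 (pledges 0, payoff 89): pledging 30 → total 210, payoff 59. No gain.
University 5 (pledges 60, payoff 29): dropping to 0 → total 120, payoff 0. No gain.

Yes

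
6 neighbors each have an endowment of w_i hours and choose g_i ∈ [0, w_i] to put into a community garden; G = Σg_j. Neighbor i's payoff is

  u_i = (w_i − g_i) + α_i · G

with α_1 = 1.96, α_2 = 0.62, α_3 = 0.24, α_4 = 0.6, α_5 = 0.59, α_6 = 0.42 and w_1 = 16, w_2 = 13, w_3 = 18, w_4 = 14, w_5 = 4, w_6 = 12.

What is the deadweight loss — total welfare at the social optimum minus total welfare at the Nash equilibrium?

209.23

∂u_i/∂g_i = α_i − 1, so neighbor i contributes w_i if α_i > 1, else 0.
α_i > 1 for i ∈ {1}; NE contributions (16, 0, 0, 0, 0, 0), G = 16.
W^NE = Σw_i − G^NE + (Σα_i)·G^NE = 77 + 3.43·16 = 131.88.
Planner: ∂(Σu_j)/∂g_i = Σα_j − 1 = 3.43 > 0, so everyone contributes w_i; G^SO = 77, W^SO = 77 + 3.43·77 = 341.11.
Deadweight loss = 209.23.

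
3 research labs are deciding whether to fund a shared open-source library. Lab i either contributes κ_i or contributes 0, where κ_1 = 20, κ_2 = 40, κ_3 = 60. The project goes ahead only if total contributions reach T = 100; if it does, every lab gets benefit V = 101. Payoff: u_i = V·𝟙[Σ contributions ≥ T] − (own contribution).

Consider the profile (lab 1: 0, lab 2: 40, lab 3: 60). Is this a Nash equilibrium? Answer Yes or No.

Total = 100 ≥ 100: provided.
Lab 1 (pledges 0, payoff 101): pledging 20 → total 120, payoff 81. No gain.
Lab 2 (pledges 40, payoff 61): dropping to 0 → total 60, payoff 0. No gain.
Lab 3 (pledges 60, payoff 41): dropping to 0 → total 40, payoff 0. No gain.

Yes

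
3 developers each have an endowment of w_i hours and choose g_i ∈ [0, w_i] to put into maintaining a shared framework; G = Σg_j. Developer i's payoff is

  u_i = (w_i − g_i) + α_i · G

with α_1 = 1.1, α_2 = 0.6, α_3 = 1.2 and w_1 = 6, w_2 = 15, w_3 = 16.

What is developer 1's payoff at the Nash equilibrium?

∂u_i/∂g_i = α_i − 1, so developer i contributes w_i if α_i > 1, else 0.
α_i > 1 for i ∈ {1, 3}; NE contributions (6, 0, 16), G = 22.
u_1 = (6 − 6) + 1.1·22 = 24.2.

24.2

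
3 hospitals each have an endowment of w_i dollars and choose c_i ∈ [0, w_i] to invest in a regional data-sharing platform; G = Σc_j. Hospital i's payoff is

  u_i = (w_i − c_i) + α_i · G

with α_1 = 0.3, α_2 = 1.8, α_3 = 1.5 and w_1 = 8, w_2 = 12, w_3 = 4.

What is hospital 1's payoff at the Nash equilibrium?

12.8

∂u_i/∂c_i = α_i − 1, so hospital i contributes w_i if α_i > 1, else 0.
α_i > 1 for i ∈ {2, 3}; NE contributions (0, 12, 4), G = 16.
u_1 = (8 − 0) + 0.3·16 = 12.8.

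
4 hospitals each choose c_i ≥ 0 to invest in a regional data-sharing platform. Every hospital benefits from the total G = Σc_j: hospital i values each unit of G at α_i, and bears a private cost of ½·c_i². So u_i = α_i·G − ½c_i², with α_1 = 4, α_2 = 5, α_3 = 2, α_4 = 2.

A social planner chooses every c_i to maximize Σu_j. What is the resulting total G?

52

Planner FOC: ∂(Σu_j)/∂c_i = (Σα_j) − c_i = 0, so c_i^SO = Σα_j = 13 for every i; G^SO = 52.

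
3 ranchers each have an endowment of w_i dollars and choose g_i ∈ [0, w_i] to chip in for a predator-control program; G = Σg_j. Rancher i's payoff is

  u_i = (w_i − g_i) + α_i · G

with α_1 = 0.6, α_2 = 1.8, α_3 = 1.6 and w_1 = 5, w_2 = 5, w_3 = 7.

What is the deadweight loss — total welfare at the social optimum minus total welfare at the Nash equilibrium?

∂u_i/∂g_i = α_i − 1, so rancher i contributes w_i if α_i > 1, else 0.
α_i > 1 for i ∈ {2, 3}; NE contributions (0, 5, 7), G = 12.
W^NE = Σw_i − G^NE + (Σα_i)·G^NE = 17 + 3·12 = 53.
Planner: ∂(Σu_j)/∂g_i = Σα_j − 1 = 3 > 0, so everyone contributes w_i; G^SO = 17, W^SO = 17 + 3·17 = 68.
Deadweight loss = 15.

15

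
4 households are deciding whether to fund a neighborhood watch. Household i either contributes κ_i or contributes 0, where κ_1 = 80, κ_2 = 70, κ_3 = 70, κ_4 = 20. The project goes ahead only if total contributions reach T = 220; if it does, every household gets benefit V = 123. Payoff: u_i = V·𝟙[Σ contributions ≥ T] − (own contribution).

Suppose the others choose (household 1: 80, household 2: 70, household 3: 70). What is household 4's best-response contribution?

Others' total = 220 ≥ 220; contributing adds cost 20 for no extra benefit.
Best response: 0.

0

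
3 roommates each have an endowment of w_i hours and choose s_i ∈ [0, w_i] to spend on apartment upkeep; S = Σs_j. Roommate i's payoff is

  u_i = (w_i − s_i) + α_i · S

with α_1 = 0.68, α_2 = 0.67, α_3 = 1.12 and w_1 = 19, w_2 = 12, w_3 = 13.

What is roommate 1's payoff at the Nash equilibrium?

27.84

∂u_i/∂s_i = α_i − 1, so roommate i contributes w_i if α_i > 1, else 0.
α_i > 1 for i ∈ {3}; NE contributions (0, 0, 13), S = 13.
u_1 = (19 − 0) + 0.68·13 = 27.84.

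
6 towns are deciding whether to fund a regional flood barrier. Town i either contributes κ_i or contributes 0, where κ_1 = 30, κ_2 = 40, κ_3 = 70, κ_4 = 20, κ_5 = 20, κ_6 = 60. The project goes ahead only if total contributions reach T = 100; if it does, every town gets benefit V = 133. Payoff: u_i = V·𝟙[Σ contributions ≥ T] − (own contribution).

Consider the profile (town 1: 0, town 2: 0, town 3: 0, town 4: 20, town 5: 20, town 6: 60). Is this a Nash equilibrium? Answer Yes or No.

Total = 100 ≥ 100: provided.
Town 1 (pledges 0, payoff 133): pledging 30 → total 130, payoff 103. No gain.
Town 2 (pledges 0, payoff 133): pledging 40 → total 140, payoff 93. No gain.
Town 3 (pledges 0, payoff 133): pledging 70 → total 170, payoff 63. No gain.
Town 4 (pledges 20, payoff 113): dropping to 0 → total 80, payoff 0. No gain.
Town 5 (pledges 20, payoff 113): dropping to 0 → total 80, payoff 0. No gain.
Town 6 (pledges 60, payoff 73): dropping to 0 → total 40, payoff 0. No gain.

Yes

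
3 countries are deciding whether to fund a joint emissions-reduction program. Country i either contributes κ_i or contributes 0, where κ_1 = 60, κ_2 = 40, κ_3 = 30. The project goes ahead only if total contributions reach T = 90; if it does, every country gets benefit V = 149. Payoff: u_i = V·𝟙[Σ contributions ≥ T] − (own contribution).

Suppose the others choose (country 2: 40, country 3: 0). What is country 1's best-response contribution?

Others' total = 40. Contributing 60 brings total to 100 ≥ 90: gain V − κ_1 = 89.
Best response: 60.

60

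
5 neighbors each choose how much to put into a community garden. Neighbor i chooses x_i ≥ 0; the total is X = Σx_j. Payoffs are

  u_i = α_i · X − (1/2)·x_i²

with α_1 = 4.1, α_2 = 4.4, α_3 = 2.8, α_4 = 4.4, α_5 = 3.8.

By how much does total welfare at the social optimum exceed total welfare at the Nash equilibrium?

Neighbor i's FOC: ∂u_i/∂x_i = α_i − x_i = 0, so x_i* = α_i.
NE contributions = (4.1, 4.4, 2.8, 4.4, 3.8); X = 19.5.
W^NE = (Σα)·X − ½Σα_i² = 19.5² − ½·77.81 = 341.345.
Planner sets x_i = Σα_j = 19.5 for every i, so X^SO = 5·19.5 = 97.5.
W^SO = (Σα)·X^SO − ½·5·(Σα)² = (5/2)·19.5² = 950.625.
Deadweight loss = W^SO − W^NE = 609.28.

609.28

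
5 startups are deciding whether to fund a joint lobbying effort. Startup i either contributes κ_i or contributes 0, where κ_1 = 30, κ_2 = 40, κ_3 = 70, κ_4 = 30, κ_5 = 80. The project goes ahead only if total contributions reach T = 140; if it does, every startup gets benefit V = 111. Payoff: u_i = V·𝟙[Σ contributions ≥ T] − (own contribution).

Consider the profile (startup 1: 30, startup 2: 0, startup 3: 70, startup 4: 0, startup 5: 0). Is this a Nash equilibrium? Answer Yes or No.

No

Total = 100 < 140: not provided.
Startup 1 (pledges 30, payoff -30): dropping to 0 → total 70, payoff 0. Profitable deviation.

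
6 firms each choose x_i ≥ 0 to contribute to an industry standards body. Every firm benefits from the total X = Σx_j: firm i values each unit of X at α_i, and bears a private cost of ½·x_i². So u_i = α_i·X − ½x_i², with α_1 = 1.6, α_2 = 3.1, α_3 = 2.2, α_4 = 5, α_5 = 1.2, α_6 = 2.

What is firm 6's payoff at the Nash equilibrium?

28.2

Firm i's FOC: ∂u_i/∂x_i = α_i − x_i = 0, so x_i* = α_i.
NE contributions = (1.6, 3.1, 2.2, 5, 1.2, 2); X = 15.1.
u_6 = α_6·X − ½·(x_6)² = 2·15.1 − ½·2² = 28.2.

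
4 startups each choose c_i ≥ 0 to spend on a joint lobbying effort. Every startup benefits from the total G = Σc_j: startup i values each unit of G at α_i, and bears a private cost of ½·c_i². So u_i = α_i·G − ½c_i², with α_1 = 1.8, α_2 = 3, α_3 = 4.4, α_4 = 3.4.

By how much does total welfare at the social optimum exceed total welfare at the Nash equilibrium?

180.34

Startup i's FOC: ∂u_i/∂c_i = α_i − c_i = 0, so c_i* = α_i.
NE contributions = (1.8, 3, 4.4, 3.4); G = 12.6.
W^NE = (Σα)·G − ½Σα_i² = 12.6² − ½·43.16 = 137.18.
Planner sets c_i = Σα_j = 12.6 for every i, so G^SO = 4·12.6 = 50.4.
W^SO = (Σα)·G^SO − ½·4·(Σα)² = (4/2)·12.6² = 317.52.
Deadweight loss = W^SO − W^NE = 180.34.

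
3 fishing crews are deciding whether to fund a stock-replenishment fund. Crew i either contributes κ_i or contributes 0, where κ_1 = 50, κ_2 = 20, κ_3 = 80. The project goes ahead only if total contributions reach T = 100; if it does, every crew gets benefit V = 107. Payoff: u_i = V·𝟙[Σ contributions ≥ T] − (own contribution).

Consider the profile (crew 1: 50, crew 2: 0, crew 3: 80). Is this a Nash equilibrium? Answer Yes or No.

Total = 130 ≥ 100: provided.
Crew 1 (pledges 50, payoff 57): dropping to 0 → total 80, payoff 0. No gain.
Crew 2 (pledges 0, payoff 107): pledging 20 → total 150, payoff 87. No gain.
Crew 3 (pledges 80, payoff 27): dropping to 0 → total 50, payoff 0. No gain.

Yes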